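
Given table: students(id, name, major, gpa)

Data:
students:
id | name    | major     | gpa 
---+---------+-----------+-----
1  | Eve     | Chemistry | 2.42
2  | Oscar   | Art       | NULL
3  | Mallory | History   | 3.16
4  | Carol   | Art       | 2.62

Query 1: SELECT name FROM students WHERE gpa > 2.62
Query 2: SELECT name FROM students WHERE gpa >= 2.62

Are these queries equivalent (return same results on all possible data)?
No, not equivalent

Query 1 returns: [('Mallory',)]
Query 2 returns: [('Mallory',), ('Carol',)]

Reason: > vs >= gives different results when gpa = 2.62 exists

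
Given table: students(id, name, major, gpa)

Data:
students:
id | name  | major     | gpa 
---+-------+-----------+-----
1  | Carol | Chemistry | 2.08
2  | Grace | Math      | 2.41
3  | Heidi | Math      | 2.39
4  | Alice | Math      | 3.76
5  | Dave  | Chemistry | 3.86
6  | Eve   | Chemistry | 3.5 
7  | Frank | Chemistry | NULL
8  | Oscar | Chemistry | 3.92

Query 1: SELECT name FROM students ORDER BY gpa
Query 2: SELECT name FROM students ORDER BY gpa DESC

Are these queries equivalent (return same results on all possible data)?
No, not equivalent

Query 1 returns: [('Frank',), ('Carol',), ('Heidi',), ('Grace',), ('Eve',), ('Alice',), ('Dave',), ('Oscar',)]
Query 2 returns: [('Oscar',), ('Dave',), ('Alice',), ('Eve',), ('Grace',), ('Heidi',), ('Carol',), ('Frank',)]

Reason: ASC vs DESC gives opposite ordering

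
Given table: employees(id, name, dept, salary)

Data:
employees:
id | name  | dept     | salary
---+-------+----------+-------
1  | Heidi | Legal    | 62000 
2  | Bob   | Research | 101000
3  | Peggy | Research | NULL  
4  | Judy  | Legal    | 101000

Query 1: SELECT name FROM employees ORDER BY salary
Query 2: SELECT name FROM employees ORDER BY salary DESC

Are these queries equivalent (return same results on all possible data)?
No, not equivalent

Query 1 returns: [('Peggy',), ('Heidi',), ('Bob',), ('Judy',)]
Query 2 returns: [('Bob',), ('Judy',), ('Heidi',), ('Peggy',)]

Reason: ASC vs DESC gives opposite ordering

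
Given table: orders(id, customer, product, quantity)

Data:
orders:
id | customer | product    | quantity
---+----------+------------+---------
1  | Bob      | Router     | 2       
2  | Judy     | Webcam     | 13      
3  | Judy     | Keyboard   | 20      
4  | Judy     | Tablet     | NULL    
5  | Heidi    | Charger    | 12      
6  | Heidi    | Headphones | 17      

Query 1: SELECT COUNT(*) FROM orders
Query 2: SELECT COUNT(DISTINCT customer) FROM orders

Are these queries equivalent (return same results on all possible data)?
No, not equivalent

Query 1 returns: [(6,)]
Query 2 returns: [(3,)]

Reason: COUNT(*) counts rows, COUNT(DISTINCT customer) counts unique customers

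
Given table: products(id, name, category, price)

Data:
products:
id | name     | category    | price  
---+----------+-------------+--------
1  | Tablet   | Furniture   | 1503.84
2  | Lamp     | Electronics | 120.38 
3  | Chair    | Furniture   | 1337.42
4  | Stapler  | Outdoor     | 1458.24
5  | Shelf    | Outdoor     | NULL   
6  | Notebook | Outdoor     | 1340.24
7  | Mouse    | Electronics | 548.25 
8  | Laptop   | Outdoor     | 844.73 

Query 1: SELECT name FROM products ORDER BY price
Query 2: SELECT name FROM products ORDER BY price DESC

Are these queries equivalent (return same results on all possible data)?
No, not equivalent

Query 1 returns: [('Shelf',), ('Lamp',), ('Mouse',), ('Laptop',), ('Chair',), ('Notebook',), ('Stapler',), ('Tablet',)]
Query 2 returns: [('Tablet',), ('Stapler',), ('Notebook',), ('Chair',), ('Laptop',), ('Mouse',), ('Lamp',), ('Shelf',)]

Reason: ASC vs DESC gives opposite ordering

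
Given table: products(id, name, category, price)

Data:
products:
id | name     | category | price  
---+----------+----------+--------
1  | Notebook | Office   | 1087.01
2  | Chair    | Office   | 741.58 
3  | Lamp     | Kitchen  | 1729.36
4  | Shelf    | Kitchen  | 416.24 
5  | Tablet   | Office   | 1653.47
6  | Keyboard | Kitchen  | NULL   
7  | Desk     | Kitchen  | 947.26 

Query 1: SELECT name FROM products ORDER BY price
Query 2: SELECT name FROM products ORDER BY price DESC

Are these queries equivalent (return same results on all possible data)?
No, not equivalent

Query 1 returns: [('Keyboard',), ('Shelf',), ('Chair',), ('Desk',), ('Notebook',), ('Tablet',), ('Lamp',)]
Query 2 returns: [('Lamp',), ('Tablet',), ('Notebook',), ('Desk',), ('Chair',), ('Shelf',), ('Keyboard',)]

Reason: ASC vs DESC gives opposite ordering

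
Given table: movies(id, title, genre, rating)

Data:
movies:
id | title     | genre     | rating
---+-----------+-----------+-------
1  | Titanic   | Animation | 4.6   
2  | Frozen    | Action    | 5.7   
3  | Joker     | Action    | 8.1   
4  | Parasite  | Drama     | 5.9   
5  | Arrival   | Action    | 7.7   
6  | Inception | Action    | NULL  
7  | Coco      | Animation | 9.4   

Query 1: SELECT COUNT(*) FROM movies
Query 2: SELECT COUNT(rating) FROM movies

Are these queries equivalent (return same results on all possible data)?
No, not equivalent

Query 1 returns: [(7,)]
Query 2 returns: [(6,)]

Reason: COUNT(*) includes NULLs, COUNT(column) excludes them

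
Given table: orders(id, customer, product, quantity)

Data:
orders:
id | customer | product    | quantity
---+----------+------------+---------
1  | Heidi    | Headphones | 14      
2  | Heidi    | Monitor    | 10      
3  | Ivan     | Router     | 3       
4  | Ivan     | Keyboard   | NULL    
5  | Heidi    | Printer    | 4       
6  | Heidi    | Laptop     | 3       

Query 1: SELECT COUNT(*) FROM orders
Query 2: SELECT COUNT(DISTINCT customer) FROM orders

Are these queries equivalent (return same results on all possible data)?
No, not equivalent

Query 1 returns: [(6,)]
Query 2 returns: [(2,)]

Reason: COUNT(*) counts rows, COUNT(DISTINCT customer) counts unique customers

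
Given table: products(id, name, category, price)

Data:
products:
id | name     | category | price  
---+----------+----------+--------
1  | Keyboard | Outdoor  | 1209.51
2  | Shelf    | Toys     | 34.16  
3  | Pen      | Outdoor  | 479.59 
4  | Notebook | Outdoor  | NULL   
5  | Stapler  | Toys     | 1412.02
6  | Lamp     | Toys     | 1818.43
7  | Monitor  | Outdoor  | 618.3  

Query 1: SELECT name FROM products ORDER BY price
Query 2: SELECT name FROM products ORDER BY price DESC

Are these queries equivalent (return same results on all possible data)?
No, not equivalent

Query 1 returns: [('Notebook',), ('Shelf',), ('Pen',), ('Monitor',), ('Keyboard',), ('Stapler',), ('Lamp',)]
Query 2 returns: [('Lamp',), ('Stapler',), ('Keyboard',), ('Monitor',), ('Pen',), ('Shelf',), ('Notebook',)]

Reason: ASC vs DESC gives opposite ordering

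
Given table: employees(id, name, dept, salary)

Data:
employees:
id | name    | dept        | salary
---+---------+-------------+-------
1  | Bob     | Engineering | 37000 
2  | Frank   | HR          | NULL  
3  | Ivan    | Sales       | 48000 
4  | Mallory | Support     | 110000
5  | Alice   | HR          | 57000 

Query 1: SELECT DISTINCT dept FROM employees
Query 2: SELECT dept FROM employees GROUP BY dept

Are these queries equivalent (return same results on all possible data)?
Yes, equivalent

Both queries return: [('Engineering',), ('HR',), ('Sales',), ('Support',)]

Reason: Both get unique depts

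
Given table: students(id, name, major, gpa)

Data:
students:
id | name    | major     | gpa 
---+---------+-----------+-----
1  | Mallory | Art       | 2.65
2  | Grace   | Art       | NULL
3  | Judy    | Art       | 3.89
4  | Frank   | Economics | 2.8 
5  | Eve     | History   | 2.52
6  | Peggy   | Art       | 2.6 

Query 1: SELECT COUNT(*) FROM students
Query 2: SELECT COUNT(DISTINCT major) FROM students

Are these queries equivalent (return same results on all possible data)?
No, not equivalent

Query 1 returns: [(6,)]
Query 2 returns: [(3,)]

Reason: COUNT(*) counts rows, COUNT(DISTINCT major) counts unique majors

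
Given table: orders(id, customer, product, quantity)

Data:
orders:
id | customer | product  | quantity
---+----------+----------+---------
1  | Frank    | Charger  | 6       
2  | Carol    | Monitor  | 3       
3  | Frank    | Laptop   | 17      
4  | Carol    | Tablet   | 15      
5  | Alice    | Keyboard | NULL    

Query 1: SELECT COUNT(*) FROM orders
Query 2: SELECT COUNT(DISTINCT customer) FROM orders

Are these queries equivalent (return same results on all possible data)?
No, not equivalent

Query 1 returns: [(5,)]
Query 2 returns: [(3,)]

Reason: COUNT(*) counts rows, COUNT(DISTINCT customer) counts unique customers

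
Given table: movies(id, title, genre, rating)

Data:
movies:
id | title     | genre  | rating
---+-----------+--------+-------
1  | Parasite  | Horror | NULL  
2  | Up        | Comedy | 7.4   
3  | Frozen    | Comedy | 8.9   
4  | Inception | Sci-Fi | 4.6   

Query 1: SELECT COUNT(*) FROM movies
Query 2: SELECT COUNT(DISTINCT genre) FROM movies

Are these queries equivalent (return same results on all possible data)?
No, not equivalent

Query 1 returns: [(4,)]
Query 2 returns: [(3,)]

Reason: COUNT(*) counts rows, COUNT(DISTINCT genre) counts unique genres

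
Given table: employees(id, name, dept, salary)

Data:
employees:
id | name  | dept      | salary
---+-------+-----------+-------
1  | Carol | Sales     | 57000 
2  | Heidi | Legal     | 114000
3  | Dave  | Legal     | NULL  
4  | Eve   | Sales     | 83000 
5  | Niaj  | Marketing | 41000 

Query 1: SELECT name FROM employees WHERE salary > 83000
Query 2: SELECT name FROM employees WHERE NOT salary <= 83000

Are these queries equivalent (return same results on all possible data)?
Yes, equivalent

Both queries return: [('Heidi',)]

Reason: Both filter salary > 83000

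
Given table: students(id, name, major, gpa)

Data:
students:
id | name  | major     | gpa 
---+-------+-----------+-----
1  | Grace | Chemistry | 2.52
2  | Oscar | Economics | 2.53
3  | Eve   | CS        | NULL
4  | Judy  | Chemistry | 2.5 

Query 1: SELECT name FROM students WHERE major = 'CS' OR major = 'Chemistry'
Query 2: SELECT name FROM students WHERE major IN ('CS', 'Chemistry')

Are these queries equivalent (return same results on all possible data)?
Yes, equivalent

Both queries return: [('Eve',), ('Grace',), ('Judy',)]

Reason: OR vs IN are equivalent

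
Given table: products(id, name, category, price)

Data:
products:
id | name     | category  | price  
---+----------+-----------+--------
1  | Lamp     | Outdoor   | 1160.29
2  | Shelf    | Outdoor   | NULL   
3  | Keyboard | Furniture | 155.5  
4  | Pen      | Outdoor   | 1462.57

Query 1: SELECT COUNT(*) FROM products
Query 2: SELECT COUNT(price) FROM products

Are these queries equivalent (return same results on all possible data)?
No, not equivalent

Query 1 returns: [(4,)]
Query 2 returns: [(3,)]

Reason: COUNT(*) includes NULLs, COUNT(column) excludes them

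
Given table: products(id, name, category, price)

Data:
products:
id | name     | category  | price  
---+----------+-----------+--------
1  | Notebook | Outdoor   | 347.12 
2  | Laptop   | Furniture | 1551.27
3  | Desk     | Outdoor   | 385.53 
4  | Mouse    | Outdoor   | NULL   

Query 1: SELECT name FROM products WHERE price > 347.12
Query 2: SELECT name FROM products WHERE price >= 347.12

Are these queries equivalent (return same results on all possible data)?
No, not equivalent

Query 1 returns: [('Laptop',), ('Desk',)]
Query 2 returns: [('Notebook',), ('Laptop',), ('Desk',)]

Reason: > vs >= gives different results when price = 347.12 exists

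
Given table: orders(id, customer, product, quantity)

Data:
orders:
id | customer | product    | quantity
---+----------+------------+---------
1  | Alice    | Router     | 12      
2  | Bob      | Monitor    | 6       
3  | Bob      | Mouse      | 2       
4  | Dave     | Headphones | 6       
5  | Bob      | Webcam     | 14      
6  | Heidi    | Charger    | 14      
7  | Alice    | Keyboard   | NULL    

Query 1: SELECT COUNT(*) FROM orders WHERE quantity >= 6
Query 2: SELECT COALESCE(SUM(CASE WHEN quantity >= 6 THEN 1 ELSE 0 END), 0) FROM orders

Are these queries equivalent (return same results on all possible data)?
Yes, equivalent

Both queries return: [(5,)]

Reason: COUNT with WHERE vs conditional SUM (COALESCE handles empty-table NULL)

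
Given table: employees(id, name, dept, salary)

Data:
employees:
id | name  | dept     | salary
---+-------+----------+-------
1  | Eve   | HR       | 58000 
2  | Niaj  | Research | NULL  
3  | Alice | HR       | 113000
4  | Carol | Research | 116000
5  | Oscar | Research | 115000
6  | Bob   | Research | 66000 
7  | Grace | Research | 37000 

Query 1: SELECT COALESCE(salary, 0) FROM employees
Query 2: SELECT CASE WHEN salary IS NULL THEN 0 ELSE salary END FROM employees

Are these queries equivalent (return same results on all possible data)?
Yes, equivalent

Both queries return: [(0,), (37000,), (58000,), (66000,), (113000,), (115000,), (116000,)]

Reason: COALESCE vs CASE for NULL handling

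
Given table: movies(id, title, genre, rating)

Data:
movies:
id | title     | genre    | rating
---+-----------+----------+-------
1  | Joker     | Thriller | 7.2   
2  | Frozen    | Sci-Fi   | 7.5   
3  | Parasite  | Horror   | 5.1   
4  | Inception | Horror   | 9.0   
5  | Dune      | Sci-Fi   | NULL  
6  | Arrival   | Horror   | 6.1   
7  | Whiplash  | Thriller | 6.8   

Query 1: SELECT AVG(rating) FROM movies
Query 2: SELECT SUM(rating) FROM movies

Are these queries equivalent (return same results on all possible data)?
No, not equivalent

Query 1 returns: [(6.95,)]
Query 2 returns: [(41.7,)]

Reason: AVG vs SUM give different aggregate values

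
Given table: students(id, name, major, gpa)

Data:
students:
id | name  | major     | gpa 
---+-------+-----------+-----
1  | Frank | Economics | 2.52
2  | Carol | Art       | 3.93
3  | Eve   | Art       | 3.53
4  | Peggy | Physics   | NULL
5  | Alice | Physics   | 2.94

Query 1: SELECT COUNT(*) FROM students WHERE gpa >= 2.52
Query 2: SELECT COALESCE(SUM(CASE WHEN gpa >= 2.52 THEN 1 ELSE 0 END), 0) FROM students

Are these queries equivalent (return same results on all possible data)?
Yes, equivalent

Both queries return: [(4,)]

Reason: COUNT with WHERE vs conditional SUM (COALESCE handles empty-table NULL)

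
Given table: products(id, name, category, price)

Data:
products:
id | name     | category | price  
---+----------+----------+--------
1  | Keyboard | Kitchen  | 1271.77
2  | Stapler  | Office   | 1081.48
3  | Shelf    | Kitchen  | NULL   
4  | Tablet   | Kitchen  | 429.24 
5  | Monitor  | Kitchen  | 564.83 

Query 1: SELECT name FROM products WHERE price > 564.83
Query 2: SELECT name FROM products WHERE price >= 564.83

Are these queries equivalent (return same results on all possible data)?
No, not equivalent

Query 1 returns: [('Keyboard',), ('Stapler',)]
Query 2 returns: [('Keyboard',), ('Stapler',), ('Monitor',)]

Reason: > vs >= gives different results when price = 564.83 exists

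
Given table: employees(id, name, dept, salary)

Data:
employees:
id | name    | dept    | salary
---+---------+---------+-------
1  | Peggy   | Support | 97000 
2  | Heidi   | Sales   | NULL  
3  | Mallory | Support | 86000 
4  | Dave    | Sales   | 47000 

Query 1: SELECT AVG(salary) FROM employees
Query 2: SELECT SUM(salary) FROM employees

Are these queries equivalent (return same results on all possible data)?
No, not equivalent

Query 1 returns: [(76666.66666666667,)]
Query 2 returns: [(230000,)]

Reason: AVG vs SUM give different aggregate values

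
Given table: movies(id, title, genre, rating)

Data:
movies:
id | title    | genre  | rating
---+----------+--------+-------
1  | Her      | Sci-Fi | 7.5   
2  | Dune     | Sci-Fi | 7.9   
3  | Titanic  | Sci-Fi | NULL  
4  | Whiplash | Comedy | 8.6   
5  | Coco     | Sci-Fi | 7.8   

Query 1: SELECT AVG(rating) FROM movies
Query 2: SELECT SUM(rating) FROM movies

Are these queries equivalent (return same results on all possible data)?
No, not equivalent

Query 1 returns: [(7.95,)]
Query 2 returns: [(31.8,)]

Reason: AVG vs SUM give different aggregate values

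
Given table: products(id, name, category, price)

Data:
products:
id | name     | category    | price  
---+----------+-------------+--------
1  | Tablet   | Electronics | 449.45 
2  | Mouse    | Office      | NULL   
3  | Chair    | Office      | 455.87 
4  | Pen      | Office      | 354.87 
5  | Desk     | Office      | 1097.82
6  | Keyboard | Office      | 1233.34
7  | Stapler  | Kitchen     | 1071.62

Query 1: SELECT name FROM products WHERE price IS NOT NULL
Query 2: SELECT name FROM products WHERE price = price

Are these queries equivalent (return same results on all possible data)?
Yes, equivalent

Both queries return: [('Chair',), ('Desk',), ('Keyboard',), ('Pen',), ('Stapler',), ('Tablet',)]

Reason: IS NOT NULL vs self-equality (both exclude NULLs)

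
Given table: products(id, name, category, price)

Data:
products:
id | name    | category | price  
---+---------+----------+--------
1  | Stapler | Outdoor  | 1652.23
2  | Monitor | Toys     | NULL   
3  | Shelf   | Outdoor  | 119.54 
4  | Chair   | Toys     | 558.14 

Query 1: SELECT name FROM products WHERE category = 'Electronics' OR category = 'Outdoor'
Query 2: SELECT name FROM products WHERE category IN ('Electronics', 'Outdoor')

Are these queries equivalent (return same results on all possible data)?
Yes, equivalent

Both queries return: [('Shelf',), ('Stapler',)]

Reason: OR vs IN are equivalent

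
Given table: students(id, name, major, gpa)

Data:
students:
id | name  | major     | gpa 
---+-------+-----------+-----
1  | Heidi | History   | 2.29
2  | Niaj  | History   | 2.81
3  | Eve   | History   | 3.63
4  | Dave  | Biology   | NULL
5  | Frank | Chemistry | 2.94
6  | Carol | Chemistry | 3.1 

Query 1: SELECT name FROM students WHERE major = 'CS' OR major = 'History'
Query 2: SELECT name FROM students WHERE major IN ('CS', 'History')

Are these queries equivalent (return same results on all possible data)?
Yes, equivalent

Both queries return: [('Eve',), ('Heidi',), ('Niaj',)]

Reason: OR vs IN are equivalent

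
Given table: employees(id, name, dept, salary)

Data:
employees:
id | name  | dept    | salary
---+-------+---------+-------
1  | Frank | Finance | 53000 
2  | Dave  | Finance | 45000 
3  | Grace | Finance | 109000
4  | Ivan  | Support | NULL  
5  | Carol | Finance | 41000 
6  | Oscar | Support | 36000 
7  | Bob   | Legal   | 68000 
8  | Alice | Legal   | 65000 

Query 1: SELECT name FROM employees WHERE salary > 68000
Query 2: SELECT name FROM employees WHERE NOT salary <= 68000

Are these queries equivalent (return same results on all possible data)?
Yes, equivalent

Both queries return: [('Grace',)]

Reason: Both filter salary > 68000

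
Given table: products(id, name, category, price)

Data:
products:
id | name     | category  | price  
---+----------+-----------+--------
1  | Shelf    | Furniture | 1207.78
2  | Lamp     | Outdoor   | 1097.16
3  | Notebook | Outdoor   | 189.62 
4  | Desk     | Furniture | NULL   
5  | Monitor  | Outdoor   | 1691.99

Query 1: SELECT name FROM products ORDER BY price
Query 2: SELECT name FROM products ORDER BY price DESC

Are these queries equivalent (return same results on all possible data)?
No, not equivalent

Query 1 returns: [('Desk',), ('Notebook',), ('Lamp',), ('Shelf',), ('Monitor',)]
Query 2 returns: [('Monitor',), ('Shelf',), ('Lamp',), ('Notebook',), ('Desk',)]

Reason: ASC vs DESC gives opposite ordering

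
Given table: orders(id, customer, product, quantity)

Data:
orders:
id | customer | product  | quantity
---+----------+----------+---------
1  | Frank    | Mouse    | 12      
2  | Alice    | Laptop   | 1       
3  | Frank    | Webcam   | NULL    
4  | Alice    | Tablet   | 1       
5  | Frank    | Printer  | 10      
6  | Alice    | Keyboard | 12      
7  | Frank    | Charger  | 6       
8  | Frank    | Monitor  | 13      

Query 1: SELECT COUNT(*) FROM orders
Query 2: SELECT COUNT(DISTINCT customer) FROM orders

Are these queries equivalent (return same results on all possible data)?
No, not equivalent

Query 1 returns: [(8,)]
Query 2 returns: [(2,)]

Reason: COUNT(*) counts rows, COUNT(DISTINCT customer) counts unique customers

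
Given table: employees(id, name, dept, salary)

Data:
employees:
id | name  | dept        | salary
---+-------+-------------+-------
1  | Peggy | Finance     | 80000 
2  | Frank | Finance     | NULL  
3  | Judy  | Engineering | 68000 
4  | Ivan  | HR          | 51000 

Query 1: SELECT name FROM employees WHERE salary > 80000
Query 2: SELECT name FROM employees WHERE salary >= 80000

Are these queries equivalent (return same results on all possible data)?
No, not equivalent

Query 1 returns: []
Query 2 returns: [('Peggy',)]

Reason: > vs >= gives different results when salary = 80000 exists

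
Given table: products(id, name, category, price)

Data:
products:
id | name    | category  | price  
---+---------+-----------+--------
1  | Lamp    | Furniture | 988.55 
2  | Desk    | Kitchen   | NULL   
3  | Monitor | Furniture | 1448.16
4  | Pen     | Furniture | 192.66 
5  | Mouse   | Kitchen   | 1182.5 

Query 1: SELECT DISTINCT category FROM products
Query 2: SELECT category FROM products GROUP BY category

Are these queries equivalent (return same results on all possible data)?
Yes, equivalent

Both queries return: [('Furniture',), ('Kitchen',)]

Reason: Both get unique categorys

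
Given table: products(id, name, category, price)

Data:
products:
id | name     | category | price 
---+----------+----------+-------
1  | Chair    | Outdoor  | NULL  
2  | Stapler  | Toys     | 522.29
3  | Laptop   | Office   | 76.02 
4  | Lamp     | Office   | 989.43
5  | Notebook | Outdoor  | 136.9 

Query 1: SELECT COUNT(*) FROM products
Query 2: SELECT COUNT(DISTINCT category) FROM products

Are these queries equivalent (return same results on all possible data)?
No, not equivalent

Query 1 returns: [(5,)]
Query 2 returns: [(3,)]

Reason: COUNT(*) counts rows, COUNT(DISTINCT category) counts unique categorys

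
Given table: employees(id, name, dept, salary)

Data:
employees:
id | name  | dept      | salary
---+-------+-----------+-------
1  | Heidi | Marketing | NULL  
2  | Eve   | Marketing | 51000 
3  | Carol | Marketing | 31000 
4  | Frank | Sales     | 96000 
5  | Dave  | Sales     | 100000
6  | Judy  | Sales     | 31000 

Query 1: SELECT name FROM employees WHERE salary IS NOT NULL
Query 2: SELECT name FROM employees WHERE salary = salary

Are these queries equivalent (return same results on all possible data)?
Yes, equivalent

Both queries return: [('Carol',), ('Dave',), ('Eve',), ('Frank',), ('Judy',)]

Reason: IS NOT NULL vs self-equality (both exclude NULLs)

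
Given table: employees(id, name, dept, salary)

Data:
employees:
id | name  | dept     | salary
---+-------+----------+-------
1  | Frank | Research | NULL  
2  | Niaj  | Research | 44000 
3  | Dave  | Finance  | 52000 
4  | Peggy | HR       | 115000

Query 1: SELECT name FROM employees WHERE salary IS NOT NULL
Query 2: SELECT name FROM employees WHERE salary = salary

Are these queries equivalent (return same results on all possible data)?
Yes, equivalent

Both queries return: [('Dave',), ('Niaj',), ('Peggy',)]

Reason: IS NOT NULL vs self-equality (both exclude NULLs)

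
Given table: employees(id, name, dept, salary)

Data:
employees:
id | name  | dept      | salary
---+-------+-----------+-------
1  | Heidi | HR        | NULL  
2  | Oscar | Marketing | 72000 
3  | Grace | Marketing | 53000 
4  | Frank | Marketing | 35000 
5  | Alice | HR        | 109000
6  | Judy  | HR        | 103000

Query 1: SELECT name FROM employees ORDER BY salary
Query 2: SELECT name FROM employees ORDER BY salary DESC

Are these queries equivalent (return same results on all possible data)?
No, not equivalent

Query 1 returns: [('Heidi',), ('Frank',), ('Grace',), ('Oscar',), ('Judy',), ('Alice',)]
Query 2 returns: [('Alice',), ('Judy',), ('Oscar',), ('Grace',), ('Frank',), ('Heidi',)]

Reason: ASC vs DESC gives opposite ordering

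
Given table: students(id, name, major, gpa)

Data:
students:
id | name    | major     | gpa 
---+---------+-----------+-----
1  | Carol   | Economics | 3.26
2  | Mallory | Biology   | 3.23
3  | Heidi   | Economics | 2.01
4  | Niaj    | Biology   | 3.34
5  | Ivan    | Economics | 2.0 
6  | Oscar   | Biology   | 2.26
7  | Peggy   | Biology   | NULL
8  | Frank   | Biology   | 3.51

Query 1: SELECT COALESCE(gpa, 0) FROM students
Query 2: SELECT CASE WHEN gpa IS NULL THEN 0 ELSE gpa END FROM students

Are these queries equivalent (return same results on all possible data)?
Yes, equivalent

Both queries return: [(0,), (2.0,), (2.01,), (2.26,), (3.23,), (3.26,), (3.34,), (3.51,)]

Reason: COALESCE vs CASE for NULL handling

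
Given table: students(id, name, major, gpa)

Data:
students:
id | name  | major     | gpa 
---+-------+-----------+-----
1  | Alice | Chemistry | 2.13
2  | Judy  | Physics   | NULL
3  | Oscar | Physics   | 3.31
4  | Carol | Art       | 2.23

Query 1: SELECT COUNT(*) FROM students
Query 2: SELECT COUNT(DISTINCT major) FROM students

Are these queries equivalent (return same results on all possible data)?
No, not equivalent

Query 1 returns: [(4,)]
Query 2 returns: [(3,)]

Reason: COUNT(*) counts rows, COUNT(DISTINCT major) counts unique majors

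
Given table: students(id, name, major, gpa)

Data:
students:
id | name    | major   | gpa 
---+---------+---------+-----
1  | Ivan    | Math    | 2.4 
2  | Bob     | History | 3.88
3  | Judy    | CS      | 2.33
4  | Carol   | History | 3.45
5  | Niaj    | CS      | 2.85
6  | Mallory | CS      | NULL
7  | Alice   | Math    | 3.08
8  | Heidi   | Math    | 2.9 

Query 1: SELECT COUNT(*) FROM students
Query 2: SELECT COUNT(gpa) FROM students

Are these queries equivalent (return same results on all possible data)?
No, not equivalent

Query 1 returns: [(8,)]
Query 2 returns: [(7,)]

Reason: COUNT(*) includes NULLs, COUNT(column) excludes them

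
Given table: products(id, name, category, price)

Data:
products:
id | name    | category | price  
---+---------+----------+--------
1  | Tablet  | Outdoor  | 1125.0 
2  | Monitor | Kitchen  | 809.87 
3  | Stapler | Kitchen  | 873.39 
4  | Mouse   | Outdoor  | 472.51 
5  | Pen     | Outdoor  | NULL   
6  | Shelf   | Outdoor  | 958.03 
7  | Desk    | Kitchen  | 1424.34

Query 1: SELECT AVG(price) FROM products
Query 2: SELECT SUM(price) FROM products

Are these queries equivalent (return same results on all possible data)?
No, not equivalent

Query 1 returns: [(943.8566666666666,)]
Query 2 returns: [(5663.139999999999,)]

Reason: AVG vs SUM give different aggregate values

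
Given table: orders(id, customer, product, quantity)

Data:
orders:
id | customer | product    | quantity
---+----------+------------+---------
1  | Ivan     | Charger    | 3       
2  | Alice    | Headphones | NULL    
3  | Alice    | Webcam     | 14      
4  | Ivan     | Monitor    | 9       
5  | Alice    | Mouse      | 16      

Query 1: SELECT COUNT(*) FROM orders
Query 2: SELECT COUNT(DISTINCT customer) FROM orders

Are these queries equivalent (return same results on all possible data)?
No, not equivalent

Query 1 returns: [(5,)]
Query 2 returns: [(2,)]

Reason: COUNT(*) counts rows, COUNT(DISTINCT customer) counts unique customers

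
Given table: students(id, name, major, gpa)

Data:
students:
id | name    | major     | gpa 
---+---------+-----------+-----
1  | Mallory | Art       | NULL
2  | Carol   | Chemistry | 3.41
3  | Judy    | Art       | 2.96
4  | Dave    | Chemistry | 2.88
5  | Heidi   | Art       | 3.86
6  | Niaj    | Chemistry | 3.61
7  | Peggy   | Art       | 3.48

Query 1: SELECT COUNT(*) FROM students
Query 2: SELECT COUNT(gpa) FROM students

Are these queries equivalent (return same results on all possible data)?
No, not equivalent

Query 1 returns: [(7,)]
Query 2 returns: [(6,)]

Reason: COUNT(*) includes NULLs, COUNT(column) excludes them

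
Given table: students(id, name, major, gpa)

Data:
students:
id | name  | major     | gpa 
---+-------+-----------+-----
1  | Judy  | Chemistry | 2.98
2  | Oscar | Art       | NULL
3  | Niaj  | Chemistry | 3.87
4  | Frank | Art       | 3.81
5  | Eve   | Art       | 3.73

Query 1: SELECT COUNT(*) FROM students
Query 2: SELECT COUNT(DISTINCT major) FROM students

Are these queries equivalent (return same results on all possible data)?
No, not equivalent

Query 1 returns: [(5,)]
Query 2 returns: [(2,)]

Reason: COUNT(*) counts rows, COUNT(DISTINCT major) counts unique majors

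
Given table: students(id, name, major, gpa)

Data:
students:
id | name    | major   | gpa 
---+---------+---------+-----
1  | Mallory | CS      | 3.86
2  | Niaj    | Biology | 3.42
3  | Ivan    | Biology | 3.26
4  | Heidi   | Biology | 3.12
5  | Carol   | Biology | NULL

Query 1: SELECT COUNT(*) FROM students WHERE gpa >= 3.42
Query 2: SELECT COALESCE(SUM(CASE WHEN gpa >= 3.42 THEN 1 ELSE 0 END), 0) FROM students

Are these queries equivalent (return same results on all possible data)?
Yes, equivalent

Both queries return: [(2,)]

Reason: COUNT with WHERE vs conditional SUM (COALESCE handles empty-table NULL)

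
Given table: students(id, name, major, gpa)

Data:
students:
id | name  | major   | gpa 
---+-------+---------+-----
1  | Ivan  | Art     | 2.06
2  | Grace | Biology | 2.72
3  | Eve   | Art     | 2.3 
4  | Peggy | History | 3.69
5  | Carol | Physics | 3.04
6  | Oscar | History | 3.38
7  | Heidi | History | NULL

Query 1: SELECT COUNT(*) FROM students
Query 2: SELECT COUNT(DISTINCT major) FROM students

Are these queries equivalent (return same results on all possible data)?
No, not equivalent

Query 1 returns: [(7,)]
Query 2 returns: [(4,)]

Reason: COUNT(*) counts rows, COUNT(DISTINCT major) counts unique majors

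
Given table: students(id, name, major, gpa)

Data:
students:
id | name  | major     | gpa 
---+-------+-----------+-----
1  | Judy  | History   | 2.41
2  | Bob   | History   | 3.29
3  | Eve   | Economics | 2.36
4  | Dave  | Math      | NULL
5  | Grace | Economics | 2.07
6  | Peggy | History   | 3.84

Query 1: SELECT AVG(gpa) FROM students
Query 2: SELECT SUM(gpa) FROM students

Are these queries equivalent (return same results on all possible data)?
No, not equivalent

Query 1 returns: [(2.7939999999999996,)]
Query 2 returns: [(13.969999999999999,)]

Reason: AVG vs SUM give different aggregate values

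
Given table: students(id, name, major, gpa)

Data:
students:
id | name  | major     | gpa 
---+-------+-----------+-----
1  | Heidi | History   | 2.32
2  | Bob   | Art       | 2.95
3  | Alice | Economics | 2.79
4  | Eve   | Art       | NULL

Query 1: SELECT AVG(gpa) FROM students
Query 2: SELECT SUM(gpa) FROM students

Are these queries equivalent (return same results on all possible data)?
No, not equivalent

Query 1 returns: [(2.686666666666667,)]
Query 2 returns: [(8.06,)]

Reason: AVG vs SUM give different aggregate values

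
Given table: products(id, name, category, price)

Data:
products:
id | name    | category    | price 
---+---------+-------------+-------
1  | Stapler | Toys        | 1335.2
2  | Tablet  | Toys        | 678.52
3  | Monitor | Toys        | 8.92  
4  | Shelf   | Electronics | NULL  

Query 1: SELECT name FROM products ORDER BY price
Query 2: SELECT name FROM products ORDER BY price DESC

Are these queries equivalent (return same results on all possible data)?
No, not equivalent

Query 1 returns: [('Shelf',), ('Monitor',), ('Tablet',), ('Stapler',)]
Query 2 returns: [('Stapler',), ('Tablet',), ('Monitor',), ('Shelf',)]

Reason: ASC vs DESC gives opposite ordering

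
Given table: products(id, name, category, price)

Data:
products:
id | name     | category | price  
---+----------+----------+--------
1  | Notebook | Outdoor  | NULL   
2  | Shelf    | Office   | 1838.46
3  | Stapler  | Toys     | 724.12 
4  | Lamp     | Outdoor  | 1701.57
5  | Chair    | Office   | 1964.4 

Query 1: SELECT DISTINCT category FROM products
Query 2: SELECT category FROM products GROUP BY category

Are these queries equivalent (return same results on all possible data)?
Yes, equivalent

Both queries return: [('Office',), ('Outdoor',), ('Toys',)]

Reason: Both get unique categorys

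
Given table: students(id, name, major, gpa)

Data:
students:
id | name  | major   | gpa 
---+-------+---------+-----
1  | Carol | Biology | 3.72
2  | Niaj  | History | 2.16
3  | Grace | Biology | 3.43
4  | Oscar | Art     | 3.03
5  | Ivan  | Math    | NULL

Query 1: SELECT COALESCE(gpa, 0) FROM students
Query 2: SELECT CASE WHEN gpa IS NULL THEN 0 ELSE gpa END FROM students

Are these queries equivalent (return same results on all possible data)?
Yes, equivalent

Both queries return: [(0,), (2.16,), (3.03,), (3.43,), (3.72,)]

Reason: COALESCE vs CASE for NULL handling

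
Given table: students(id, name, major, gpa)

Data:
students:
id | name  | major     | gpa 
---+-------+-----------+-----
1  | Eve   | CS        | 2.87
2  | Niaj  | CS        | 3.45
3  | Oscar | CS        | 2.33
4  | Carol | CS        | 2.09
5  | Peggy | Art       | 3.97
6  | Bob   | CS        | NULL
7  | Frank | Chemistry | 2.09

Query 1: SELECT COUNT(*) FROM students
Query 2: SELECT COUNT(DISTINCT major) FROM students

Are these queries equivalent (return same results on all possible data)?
No, not equivalent

Query 1 returns: [(7,)]
Query 2 returns: [(3,)]

Reason: COUNT(*) counts rows, COUNT(DISTINCT major) counts unique majors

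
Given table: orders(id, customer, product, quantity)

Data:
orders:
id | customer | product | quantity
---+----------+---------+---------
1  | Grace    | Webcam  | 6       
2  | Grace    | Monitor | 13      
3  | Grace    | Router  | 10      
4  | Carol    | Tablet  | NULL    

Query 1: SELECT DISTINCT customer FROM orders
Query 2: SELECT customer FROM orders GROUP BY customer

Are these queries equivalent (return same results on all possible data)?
Yes, equivalent

Both queries return: [('Carol',), ('Grace',)]

Reason: Both get unique customers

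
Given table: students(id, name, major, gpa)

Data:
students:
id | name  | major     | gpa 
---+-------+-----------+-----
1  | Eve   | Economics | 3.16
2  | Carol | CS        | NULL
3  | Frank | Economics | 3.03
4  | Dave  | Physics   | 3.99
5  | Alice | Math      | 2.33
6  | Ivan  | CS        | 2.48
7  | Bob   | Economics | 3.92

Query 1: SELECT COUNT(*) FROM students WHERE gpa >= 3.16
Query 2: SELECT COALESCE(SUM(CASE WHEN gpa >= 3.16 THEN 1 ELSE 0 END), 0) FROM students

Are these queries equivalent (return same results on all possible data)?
Yes, equivalent

Both queries return: [(3,)]

Reason: COUNT with WHERE vs conditional SUM (COALESCE handles empty-table NULL)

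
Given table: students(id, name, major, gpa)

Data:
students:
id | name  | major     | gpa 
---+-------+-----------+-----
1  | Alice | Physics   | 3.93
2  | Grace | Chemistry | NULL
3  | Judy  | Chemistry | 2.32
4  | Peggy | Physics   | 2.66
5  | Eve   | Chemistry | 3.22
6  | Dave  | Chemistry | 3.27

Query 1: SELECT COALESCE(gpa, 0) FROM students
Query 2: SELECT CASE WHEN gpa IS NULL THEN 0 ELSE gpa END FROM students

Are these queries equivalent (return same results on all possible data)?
Yes, equivalent

Both queries return: [(0,), (2.32,), (2.66,), (3.22,), (3.27,), (3.93,)]

Reason: COALESCE vs CASE for NULL handling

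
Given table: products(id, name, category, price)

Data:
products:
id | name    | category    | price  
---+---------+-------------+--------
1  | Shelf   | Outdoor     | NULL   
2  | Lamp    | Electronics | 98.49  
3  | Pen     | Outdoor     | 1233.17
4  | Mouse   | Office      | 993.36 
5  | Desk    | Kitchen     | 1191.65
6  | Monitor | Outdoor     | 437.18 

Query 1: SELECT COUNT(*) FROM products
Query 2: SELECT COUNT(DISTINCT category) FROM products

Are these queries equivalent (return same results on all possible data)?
No, not equivalent

Query 1 returns: [(6,)]
Query 2 returns: [(4,)]

Reason: COUNT(*) counts rows, COUNT(DISTINCT category) counts unique categorys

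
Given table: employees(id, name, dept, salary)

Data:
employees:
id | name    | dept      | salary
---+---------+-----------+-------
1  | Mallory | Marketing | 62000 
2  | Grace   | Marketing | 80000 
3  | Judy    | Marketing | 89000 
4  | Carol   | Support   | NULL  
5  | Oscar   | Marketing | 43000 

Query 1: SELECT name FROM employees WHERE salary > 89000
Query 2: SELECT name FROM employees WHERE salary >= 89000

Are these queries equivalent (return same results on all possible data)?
No, not equivalent

Query 1 returns: []
Query 2 returns: [('Judy',)]

Reason: > vs >= gives different results when salary = 89000 exists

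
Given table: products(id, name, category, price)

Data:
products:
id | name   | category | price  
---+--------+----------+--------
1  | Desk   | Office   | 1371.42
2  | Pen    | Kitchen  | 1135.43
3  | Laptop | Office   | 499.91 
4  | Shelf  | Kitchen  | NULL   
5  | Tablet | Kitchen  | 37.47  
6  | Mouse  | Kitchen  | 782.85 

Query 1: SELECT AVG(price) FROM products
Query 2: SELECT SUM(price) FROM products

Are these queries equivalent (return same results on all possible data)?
No, not equivalent

Query 1 returns: [(765.416,)]
Query 2 returns: [(3827.0800000000004,)]

Reason: AVG vs SUM give different aggregate values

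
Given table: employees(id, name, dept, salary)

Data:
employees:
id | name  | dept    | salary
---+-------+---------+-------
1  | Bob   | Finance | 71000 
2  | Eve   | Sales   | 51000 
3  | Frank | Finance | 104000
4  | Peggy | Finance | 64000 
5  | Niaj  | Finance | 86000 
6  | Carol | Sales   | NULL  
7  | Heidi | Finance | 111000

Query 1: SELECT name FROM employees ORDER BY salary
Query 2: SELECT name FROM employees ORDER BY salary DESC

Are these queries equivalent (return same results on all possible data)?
No, not equivalent

Query 1 returns: [('Carol',), ('Eve',), ('Peggy',), ('Bob',), ('Niaj',), ('Frank',), ('Heidi',)]
Query 2 returns: [('Heidi',), ('Frank',), ('Niaj',), ('Bob',), ('Peggy',), ('Eve',), ('Carol',)]

Reason: ASC vs DESC gives opposite ordering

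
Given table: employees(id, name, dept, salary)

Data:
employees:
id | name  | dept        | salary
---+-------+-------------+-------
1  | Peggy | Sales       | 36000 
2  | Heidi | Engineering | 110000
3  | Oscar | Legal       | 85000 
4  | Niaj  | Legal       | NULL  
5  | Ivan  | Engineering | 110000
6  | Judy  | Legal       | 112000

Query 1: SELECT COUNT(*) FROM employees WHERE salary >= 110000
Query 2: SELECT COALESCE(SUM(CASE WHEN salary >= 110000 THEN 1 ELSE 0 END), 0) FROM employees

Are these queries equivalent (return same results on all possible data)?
Yes, equivalent

Both queries return: [(3,)]

Reason: COUNT with WHERE vs conditional SUM (COALESCE handles empty-table NULL)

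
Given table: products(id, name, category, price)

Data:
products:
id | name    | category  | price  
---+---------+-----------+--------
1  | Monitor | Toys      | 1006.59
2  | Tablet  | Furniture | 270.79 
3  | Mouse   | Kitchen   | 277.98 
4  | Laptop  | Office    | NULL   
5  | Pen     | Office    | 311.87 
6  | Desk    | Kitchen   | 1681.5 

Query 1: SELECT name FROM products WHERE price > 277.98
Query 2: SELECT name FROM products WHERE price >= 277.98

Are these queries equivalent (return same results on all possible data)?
No, not equivalent

Query 1 returns: [('Monitor',), ('Pen',), ('Desk',)]
Query 2 returns: [('Monitor',), ('Mouse',), ('Pen',), ('Desk',)]

Reason: > vs >= gives different results when price = 277.98 exists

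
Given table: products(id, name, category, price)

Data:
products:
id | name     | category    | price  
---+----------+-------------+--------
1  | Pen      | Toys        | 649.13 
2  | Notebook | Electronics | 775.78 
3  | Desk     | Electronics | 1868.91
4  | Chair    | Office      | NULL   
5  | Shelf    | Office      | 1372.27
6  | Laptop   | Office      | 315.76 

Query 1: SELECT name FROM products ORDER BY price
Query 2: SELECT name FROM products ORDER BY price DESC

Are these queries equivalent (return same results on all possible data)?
No, not equivalent

Query 1 returns: [('Chair',), ('Laptop',), ('Pen',), ('Notebook',), ('Shelf',), ('Desk',)]
Query 2 returns: [('Desk',), ('Shelf',), ('Notebook',), ('Pen',), ('Laptop',), ('Chair',)]

Reason: ASC vs DESC gives opposite ordering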